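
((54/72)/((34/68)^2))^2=9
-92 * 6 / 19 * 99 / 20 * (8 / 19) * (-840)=18361728 / 361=50863.51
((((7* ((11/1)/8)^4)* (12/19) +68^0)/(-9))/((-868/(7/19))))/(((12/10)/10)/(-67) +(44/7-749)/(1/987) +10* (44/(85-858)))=-423283958675/391565956896954925056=-0.00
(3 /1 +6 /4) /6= 3 /4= 0.75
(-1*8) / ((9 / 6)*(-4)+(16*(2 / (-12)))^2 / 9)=324 / 211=1.54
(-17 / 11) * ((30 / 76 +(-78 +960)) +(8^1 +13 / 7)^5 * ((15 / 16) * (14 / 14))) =-7654375436217 / 56202608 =-136192.53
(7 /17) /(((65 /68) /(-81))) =-2268 /65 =-34.89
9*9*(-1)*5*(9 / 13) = -3645 / 13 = -280.38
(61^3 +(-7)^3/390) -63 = 88497677/390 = 226917.12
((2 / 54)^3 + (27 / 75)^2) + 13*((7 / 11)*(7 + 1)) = 8973309428 / 135320625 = 66.31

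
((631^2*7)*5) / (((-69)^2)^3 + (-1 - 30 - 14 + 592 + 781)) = 13935635 / 107918164409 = 0.00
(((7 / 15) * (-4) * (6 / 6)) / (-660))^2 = 49 / 6125625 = 0.00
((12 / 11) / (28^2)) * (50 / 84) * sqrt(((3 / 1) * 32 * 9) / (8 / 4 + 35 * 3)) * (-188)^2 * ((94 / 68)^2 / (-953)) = -731952150 * sqrt(642) / 111188872487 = -0.17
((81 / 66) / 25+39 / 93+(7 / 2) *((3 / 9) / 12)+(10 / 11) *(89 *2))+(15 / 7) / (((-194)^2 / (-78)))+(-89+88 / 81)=27093675682669 / 363840384600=74.47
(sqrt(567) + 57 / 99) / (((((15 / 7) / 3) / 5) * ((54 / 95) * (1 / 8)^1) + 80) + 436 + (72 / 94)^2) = 111642860 / 100171237419 + 17627820 * sqrt(7) / 1011830681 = 0.05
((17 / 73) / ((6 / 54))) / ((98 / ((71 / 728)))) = 10863 / 5208112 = 0.00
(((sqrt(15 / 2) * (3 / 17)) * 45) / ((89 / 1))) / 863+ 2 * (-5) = -10+ 135 * sqrt(30) / 2611438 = -10.00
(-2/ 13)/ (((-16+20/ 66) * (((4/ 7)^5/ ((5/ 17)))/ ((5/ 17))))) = 1980825/ 142345216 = 0.01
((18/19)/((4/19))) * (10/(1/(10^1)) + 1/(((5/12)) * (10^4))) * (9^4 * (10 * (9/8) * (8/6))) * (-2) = -221434281441/2500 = -88573712.58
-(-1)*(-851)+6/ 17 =-14461/ 17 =-850.65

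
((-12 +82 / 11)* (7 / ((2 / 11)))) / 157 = -175 / 157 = -1.11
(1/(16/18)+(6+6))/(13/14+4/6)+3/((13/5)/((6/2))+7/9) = 99675/9916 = 10.05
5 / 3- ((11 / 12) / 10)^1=63 / 40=1.58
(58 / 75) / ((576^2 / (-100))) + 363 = 363.00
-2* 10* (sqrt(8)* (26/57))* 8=-8320* sqrt(2)/57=-206.43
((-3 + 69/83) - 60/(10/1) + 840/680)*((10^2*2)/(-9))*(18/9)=434800/1411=308.15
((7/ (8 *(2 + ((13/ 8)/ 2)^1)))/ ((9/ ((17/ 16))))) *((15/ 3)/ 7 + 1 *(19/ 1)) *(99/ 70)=4301/ 4200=1.02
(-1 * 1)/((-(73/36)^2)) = 1296/5329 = 0.24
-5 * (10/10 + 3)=-20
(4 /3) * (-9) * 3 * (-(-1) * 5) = -180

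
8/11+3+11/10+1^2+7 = 1411/110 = 12.83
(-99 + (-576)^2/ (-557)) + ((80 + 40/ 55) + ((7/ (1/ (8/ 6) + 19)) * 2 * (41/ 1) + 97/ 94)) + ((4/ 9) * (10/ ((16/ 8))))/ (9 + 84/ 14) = -583.68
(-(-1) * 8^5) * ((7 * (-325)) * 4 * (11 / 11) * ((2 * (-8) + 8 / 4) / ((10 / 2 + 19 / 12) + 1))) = 550502400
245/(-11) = -245/11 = -22.27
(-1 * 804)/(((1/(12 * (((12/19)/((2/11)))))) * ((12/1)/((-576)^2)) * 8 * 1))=-2200670208/19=-115824747.79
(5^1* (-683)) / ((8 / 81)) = -276615 / 8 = -34576.88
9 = 9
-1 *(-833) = 833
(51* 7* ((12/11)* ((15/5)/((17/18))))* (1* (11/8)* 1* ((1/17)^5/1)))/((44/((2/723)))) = 567/7528081814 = 0.00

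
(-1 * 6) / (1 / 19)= -114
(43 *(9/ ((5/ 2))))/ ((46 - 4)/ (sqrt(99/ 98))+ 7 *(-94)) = -22231/ 94115 - 43 *sqrt(22)/ 13445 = -0.25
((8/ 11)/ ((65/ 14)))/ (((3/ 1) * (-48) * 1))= -7/ 6435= -0.00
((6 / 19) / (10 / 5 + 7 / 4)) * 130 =208 / 19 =10.95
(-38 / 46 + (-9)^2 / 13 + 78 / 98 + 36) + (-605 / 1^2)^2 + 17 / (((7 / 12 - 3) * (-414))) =466602820030 / 1274637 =366067.22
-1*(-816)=816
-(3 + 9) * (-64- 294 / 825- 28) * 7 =2133432 / 275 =7757.93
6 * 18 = 108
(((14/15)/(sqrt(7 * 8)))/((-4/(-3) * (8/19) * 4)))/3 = 19 * sqrt(14)/3840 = 0.02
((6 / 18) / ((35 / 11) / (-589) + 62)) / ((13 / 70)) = 453530 / 15664857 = 0.03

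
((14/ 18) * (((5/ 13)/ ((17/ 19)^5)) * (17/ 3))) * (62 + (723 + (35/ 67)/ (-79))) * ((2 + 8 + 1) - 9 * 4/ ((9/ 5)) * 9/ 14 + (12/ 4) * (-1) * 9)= -66965.72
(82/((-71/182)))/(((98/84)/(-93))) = 1189656/71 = 16755.72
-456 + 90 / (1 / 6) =84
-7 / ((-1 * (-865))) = -7 / 865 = -0.01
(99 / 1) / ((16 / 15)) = 92.81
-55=-55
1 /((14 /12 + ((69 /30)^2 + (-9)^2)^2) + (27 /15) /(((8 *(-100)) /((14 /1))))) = 15000 /111706489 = 0.00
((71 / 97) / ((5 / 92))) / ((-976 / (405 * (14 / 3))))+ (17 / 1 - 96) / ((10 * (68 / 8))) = -27169031 / 1005890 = -27.01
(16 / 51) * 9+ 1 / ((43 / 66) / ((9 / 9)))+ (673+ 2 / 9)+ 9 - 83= 3970957 / 6579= 603.58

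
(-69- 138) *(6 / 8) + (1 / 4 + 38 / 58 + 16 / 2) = -4244 / 29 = -146.34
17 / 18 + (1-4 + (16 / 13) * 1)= -193 / 234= -0.82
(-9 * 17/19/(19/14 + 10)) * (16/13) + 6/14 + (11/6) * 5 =4795865/549822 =8.72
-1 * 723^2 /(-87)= 174243 /29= 6008.38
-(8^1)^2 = -64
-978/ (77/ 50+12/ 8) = -12225/ 38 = -321.71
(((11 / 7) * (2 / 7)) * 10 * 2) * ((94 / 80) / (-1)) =-517 / 49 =-10.55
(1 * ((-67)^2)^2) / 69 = 20151121 / 69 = 292045.23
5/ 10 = 1/ 2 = 0.50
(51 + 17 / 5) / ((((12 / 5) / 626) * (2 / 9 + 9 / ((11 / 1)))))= 1404744 / 103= 13638.29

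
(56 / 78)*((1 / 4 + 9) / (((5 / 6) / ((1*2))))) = 1036 / 65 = 15.94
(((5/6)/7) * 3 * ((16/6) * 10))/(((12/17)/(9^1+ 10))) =16150/63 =256.35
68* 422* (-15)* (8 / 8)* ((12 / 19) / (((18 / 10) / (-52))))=149219200 / 19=7853642.11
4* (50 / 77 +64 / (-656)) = 6968 / 3157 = 2.21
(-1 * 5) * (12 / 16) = -15 / 4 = -3.75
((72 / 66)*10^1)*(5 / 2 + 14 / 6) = 580 / 11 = 52.73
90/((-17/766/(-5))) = 20276.47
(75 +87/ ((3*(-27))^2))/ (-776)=-82027/ 848556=-0.10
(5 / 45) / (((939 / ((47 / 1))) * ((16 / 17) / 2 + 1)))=799 / 211275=0.00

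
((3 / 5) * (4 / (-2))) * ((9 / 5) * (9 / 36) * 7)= -189 / 50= -3.78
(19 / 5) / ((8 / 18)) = 171 / 20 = 8.55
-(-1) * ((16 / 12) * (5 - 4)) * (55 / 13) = 220 / 39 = 5.64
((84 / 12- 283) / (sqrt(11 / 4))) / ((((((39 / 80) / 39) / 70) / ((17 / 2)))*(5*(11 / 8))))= -42040320*sqrt(11) / 121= -1152330.31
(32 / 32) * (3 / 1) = 3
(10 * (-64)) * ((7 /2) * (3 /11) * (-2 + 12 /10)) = 488.73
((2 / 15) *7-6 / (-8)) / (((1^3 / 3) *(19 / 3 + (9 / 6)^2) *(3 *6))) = 101 / 3090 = 0.03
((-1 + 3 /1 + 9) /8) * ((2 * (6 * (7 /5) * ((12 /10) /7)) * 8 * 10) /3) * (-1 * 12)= -6336 /5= -1267.20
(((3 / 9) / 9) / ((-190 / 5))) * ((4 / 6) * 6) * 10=-20 / 513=-0.04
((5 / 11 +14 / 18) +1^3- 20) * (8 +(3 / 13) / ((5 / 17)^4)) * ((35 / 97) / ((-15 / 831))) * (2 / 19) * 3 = 2152582079326 / 494154375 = 4356.09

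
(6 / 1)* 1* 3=18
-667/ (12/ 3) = -667/ 4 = -166.75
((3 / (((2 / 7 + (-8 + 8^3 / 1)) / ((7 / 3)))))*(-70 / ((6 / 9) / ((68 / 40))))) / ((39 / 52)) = -5831 / 1765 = -3.30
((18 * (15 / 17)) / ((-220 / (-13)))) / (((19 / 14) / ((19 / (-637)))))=-27 / 1309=-0.02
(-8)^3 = -512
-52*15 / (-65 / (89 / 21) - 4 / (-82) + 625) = -1423110 / 1112419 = -1.28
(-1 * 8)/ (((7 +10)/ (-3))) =24/ 17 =1.41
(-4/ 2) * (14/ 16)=-7/ 4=-1.75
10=10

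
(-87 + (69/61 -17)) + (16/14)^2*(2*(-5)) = -346515/2989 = -115.93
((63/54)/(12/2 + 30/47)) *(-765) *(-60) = 8066.83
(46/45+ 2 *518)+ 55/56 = 2615771/2520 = 1038.00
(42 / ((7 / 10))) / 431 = 60 / 431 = 0.14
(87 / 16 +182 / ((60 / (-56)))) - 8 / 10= -7931 / 48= -165.23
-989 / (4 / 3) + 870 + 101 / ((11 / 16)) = 12107 / 44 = 275.16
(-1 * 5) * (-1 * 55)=275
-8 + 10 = 2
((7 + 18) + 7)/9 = 32/9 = 3.56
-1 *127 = -127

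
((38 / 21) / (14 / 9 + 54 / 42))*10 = 1140 / 179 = 6.37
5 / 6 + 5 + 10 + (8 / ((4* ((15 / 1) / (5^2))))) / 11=355 / 22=16.14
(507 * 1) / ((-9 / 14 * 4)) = -1183 / 6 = -197.17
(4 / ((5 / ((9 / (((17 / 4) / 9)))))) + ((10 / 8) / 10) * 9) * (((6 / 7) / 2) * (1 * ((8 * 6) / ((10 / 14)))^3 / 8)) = 2827960128 / 10625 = 266160.95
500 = 500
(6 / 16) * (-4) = -3 / 2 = -1.50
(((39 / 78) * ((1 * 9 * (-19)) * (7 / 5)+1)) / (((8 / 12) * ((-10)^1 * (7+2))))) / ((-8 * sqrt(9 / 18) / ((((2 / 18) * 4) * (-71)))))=10579 * sqrt(2) / 1350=11.08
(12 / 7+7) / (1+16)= 61 / 119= 0.51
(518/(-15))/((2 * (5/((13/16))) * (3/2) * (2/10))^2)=-43771/17280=-2.53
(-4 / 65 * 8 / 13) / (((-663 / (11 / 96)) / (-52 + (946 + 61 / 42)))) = 31823 / 5429970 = 0.01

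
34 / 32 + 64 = 1041 / 16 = 65.06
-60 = -60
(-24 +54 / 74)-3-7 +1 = -1194 / 37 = -32.27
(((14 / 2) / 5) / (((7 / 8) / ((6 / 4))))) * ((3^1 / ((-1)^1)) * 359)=-12924 / 5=-2584.80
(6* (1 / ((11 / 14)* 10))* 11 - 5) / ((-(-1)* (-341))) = -17 / 1705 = -0.01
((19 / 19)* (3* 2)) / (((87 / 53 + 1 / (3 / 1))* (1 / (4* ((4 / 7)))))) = 7632 / 1099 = 6.94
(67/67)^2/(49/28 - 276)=-4/1097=-0.00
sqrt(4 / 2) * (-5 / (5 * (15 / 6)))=-0.57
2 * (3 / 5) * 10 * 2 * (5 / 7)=120 / 7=17.14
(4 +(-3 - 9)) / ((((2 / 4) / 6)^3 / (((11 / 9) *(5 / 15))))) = -5632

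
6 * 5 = 30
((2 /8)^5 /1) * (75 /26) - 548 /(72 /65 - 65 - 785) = 476242615 /734529536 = 0.65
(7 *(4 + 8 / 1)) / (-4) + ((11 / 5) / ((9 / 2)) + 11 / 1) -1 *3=-563 / 45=-12.51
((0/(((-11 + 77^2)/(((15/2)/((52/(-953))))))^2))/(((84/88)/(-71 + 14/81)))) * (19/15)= 0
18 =18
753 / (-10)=-753 / 10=-75.30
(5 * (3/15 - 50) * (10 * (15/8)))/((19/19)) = -18675/4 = -4668.75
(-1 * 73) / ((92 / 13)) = -949 / 92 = -10.32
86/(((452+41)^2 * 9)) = 86/2187441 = 0.00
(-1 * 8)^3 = -512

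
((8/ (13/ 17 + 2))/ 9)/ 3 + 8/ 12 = 0.77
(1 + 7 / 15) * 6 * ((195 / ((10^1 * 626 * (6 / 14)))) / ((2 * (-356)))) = -1001 / 1114280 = -0.00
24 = 24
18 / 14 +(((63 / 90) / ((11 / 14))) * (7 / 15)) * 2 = 2.12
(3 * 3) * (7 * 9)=567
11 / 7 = 1.57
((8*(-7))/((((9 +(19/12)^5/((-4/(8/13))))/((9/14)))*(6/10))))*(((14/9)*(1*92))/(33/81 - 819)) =187489935360/133502412223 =1.40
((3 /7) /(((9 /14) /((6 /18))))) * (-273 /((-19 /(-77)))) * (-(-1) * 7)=-98098 /57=-1721.02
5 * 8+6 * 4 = 64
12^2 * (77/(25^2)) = 11088/625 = 17.74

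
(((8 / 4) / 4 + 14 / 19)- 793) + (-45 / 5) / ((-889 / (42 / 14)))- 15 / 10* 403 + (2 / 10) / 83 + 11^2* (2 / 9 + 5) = -48220687906 / 63087885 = -764.34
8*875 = 7000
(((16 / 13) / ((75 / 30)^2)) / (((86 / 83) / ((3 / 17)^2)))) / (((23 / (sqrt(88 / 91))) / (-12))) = -573696*sqrt(2002) / 8453156075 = -0.00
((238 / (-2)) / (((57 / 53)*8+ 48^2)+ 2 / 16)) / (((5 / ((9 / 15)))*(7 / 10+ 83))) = -100912 / 1367932815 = -0.00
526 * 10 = 5260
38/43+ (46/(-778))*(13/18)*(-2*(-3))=31489/50181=0.63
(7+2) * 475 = 4275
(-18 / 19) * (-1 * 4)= 72 / 19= 3.79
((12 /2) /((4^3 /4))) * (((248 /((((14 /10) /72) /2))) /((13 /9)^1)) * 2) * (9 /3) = 3615840 /91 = 39734.51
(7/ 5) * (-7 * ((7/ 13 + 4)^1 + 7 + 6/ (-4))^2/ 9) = -370881/ 3380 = -109.73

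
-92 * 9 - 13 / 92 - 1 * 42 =-80053 / 92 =-870.14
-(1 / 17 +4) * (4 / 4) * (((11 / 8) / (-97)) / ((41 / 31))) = 23529 / 540872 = 0.04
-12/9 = -1.33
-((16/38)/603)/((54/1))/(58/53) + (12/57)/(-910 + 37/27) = -0.00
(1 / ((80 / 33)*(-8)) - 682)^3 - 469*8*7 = -83181643054073697 / 262144000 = -317312786.31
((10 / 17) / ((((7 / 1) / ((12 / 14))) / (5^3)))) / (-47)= -7500 / 39151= -0.19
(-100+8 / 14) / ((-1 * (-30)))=-116 / 35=-3.31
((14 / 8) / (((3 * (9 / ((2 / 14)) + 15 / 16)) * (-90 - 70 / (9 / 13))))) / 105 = -1 / 2199450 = -0.00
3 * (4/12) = 1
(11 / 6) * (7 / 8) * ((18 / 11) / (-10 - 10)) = -21 / 160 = -0.13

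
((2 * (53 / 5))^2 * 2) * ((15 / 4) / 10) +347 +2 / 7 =119764 / 175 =684.37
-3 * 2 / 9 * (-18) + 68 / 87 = 1112 / 87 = 12.78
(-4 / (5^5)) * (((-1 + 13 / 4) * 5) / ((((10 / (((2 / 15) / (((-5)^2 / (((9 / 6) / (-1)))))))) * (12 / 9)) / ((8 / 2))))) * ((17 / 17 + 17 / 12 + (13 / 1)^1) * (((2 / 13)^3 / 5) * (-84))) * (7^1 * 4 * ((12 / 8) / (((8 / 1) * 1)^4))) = -146853 / 439400000000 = -0.00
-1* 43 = -43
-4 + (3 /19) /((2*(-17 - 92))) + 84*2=679285 /4142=164.00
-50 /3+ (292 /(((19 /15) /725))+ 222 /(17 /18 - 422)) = 72193915678 /432003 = 167114.39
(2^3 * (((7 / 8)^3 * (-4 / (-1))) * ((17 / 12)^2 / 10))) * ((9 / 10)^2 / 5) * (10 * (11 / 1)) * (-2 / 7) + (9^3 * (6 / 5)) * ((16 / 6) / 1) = 147897261 / 64000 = 2310.89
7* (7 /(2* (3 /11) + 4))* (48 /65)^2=620928 /105625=5.88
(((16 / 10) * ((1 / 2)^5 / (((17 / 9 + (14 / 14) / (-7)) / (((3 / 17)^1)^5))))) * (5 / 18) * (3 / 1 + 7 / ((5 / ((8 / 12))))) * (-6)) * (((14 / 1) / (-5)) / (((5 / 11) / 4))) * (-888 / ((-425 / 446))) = 278228868624 / 377149515625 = 0.74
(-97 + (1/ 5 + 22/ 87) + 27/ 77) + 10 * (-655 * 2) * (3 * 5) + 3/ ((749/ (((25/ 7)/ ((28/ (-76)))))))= -196596.24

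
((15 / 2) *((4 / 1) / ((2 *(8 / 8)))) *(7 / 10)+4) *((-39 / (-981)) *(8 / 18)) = 754 / 2943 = 0.26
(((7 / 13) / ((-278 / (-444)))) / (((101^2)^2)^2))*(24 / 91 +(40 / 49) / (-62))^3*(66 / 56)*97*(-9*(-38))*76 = 559380636115463492352 / 150671988986653905637370394970261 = 0.00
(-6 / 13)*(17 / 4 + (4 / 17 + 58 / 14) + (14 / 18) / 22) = -408259 / 102102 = -4.00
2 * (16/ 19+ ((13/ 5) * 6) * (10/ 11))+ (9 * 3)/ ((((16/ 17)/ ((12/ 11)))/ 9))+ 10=321.71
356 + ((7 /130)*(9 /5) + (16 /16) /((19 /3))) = 356.25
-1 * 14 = -14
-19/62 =-0.31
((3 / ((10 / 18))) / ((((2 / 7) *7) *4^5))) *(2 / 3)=9 / 5120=0.00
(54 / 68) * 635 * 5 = 85725 / 34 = 2521.32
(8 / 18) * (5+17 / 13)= 328 / 117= 2.80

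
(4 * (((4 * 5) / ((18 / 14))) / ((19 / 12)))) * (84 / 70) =896 / 19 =47.16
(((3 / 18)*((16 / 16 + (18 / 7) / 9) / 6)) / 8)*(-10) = -0.04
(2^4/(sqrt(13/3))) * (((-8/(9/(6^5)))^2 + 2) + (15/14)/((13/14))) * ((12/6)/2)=9937355408 * sqrt(39)/169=367211625.04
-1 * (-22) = 22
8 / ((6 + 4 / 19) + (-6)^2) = 76 / 401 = 0.19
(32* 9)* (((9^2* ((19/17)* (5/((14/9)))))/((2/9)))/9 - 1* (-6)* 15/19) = 97825320/2261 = 43266.40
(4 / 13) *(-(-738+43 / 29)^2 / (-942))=70185674 / 396111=177.19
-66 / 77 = -6 / 7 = -0.86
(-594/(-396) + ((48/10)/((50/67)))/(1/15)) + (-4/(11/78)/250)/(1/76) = 245733/2750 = 89.36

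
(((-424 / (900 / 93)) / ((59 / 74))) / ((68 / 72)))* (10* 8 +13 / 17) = -2003185032 / 426275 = -4699.28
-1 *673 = -673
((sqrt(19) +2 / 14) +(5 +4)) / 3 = sqrt(19) / 3 +64 / 21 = 4.50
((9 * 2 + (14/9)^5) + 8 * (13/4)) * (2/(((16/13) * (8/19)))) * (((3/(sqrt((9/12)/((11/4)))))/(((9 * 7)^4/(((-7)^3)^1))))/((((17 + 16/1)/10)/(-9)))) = 968233825 * sqrt(33)/79550340408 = 0.07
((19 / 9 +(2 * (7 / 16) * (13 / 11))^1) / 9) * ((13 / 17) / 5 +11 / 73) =391087 / 3685770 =0.11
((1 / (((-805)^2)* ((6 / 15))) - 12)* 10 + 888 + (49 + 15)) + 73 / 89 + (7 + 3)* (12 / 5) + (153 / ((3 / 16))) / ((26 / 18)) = 1421.74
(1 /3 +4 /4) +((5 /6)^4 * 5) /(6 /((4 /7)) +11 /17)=380581 /245592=1.55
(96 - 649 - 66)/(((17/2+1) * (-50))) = 619/475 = 1.30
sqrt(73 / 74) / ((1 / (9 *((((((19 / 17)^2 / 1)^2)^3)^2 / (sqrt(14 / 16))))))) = 88177732757295242718893315002578 *sqrt(18907) / 87917205870484483302667566334339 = 137.91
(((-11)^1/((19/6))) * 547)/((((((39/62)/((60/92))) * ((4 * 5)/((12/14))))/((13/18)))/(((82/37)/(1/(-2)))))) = 30590428/113183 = 270.27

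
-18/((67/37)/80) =-53280/67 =-795.22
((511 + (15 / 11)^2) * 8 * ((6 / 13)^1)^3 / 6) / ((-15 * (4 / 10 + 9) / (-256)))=1525088256 / 12494339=122.06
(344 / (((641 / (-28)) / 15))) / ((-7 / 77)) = 1589280 / 641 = 2479.38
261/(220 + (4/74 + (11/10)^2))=965700/818677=1.18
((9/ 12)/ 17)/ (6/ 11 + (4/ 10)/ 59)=9735/ 121856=0.08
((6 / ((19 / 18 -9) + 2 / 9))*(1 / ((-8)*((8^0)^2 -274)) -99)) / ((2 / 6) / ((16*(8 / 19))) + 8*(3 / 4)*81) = 373619520 / 2360847307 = 0.16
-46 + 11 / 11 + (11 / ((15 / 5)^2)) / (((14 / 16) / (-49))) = -1021 / 9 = -113.44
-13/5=-2.60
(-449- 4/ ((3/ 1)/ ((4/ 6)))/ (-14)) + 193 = -16124/ 63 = -255.94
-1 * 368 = -368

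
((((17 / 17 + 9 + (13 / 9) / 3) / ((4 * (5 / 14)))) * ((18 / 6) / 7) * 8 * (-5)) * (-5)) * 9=5660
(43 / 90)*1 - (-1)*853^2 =65484853 / 90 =727609.48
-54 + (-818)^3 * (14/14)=-547343486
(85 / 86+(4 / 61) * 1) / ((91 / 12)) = 33174 / 238693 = 0.14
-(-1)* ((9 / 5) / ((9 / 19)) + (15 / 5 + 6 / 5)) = 8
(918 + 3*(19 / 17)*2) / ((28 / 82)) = 322260 / 119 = 2708.07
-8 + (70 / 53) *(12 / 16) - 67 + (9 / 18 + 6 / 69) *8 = -168987 / 2438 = -69.31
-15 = -15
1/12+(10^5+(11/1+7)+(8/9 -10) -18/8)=1800121/18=100006.72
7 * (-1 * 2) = -14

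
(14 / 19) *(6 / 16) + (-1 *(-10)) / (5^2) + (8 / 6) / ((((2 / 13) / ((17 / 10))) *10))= 12253 / 5700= 2.15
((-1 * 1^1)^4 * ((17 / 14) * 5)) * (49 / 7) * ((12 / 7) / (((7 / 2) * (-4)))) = -255 / 49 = -5.20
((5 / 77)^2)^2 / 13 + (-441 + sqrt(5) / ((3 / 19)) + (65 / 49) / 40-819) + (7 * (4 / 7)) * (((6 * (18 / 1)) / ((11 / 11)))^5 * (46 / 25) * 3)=19 * sqrt(5) / 3 + 29652006965291453997129 / 91397906600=324427638111.63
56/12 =14/3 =4.67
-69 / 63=-23 / 21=-1.10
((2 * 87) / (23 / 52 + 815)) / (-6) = -1508 / 42403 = -0.04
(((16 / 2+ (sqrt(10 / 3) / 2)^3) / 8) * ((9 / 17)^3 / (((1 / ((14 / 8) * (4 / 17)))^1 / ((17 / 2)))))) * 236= 167265 * sqrt(30) / 78608+ 602154 / 4913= 134.22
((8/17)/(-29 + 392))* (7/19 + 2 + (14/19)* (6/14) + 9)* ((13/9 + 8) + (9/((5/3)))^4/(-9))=-283163072/219841875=-1.29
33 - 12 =21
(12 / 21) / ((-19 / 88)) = -352 / 133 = -2.65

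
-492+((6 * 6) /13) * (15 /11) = -488.22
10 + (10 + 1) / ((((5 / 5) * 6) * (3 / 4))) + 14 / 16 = 959 / 72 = 13.32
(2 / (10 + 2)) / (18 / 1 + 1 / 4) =2 / 219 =0.01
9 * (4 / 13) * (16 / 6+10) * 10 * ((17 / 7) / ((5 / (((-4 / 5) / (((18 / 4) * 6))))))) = -20672 / 4095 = -5.05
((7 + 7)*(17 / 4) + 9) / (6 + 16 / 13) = 1781 / 188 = 9.47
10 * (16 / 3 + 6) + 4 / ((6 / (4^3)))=156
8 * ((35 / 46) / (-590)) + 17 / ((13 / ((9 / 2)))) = 207257 / 35282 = 5.87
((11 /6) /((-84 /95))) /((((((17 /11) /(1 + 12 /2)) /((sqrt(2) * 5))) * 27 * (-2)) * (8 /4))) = 57475 * sqrt(2) /132192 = 0.61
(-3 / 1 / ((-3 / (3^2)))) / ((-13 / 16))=-144 / 13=-11.08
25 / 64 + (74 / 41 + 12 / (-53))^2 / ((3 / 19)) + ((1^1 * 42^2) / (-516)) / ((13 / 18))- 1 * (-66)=77.44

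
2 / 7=0.29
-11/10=-1.10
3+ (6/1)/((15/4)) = 23/5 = 4.60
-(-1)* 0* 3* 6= 0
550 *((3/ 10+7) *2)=8030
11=11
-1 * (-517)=517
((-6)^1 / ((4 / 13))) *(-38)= 741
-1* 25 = -25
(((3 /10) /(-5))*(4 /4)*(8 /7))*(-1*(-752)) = -9024 /175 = -51.57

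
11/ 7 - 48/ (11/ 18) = -5927/ 77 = -76.97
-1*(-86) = 86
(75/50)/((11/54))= 81/11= 7.36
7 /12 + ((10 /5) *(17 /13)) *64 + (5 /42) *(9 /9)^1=183551 /1092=168.09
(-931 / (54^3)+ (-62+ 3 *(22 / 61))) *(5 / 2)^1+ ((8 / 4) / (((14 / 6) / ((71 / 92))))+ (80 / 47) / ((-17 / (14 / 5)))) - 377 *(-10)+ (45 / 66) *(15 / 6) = 98398420145911861 / 27183567427632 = 3619.78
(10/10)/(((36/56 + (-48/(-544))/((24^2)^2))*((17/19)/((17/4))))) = 6580224/890557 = 7.39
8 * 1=8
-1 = -1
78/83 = 0.94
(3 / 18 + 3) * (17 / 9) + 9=809 / 54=14.98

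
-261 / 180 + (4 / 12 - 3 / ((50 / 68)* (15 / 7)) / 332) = -139739 / 124500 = -1.12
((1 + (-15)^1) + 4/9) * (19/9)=-2318/81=-28.62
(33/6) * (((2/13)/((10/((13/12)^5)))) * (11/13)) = 265837/2488320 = 0.11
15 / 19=0.79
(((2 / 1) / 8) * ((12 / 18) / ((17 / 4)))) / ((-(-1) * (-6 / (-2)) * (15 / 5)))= 2 / 459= 0.00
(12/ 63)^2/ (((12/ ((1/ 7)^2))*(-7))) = -4/ 453789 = -0.00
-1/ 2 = -0.50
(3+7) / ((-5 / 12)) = -24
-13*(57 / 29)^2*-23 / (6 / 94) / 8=15219399 / 6728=2262.10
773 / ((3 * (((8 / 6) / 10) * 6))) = 3865 / 12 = 322.08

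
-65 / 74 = -0.88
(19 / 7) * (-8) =-152 / 7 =-21.71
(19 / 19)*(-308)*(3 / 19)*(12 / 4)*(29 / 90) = -47.01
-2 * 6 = -12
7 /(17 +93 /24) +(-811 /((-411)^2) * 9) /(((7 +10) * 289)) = 5163741995 /15399420199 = 0.34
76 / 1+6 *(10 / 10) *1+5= 87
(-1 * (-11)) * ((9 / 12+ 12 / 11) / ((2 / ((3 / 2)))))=243 / 16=15.19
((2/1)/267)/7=2/1869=0.00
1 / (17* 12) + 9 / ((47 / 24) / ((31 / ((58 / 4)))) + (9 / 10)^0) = 2734819 / 581604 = 4.70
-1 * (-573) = 573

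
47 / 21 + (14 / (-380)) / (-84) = 11909 / 5320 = 2.24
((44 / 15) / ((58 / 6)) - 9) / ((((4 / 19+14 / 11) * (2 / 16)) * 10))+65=6777277 / 112375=60.31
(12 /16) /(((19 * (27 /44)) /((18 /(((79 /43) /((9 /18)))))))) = 473 /1501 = 0.32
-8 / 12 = -2 / 3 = -0.67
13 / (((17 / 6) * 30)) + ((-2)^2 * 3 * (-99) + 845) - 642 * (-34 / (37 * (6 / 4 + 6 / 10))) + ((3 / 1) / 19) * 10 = -25239932 / 418285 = -60.34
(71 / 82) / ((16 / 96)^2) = 1278 / 41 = 31.17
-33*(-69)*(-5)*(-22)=250470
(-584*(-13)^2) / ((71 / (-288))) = 400344.34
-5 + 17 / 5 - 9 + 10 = -3 / 5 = -0.60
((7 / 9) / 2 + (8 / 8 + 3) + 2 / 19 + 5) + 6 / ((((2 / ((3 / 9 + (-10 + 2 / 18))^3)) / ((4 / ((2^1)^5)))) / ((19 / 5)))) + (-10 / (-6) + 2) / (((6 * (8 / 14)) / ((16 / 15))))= -56913041 / 46170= -1232.68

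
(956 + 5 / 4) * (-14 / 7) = -3829 / 2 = -1914.50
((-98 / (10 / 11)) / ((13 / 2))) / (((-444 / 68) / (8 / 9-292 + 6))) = -47024516 / 64935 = -724.18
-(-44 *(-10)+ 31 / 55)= -24231 / 55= -440.56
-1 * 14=-14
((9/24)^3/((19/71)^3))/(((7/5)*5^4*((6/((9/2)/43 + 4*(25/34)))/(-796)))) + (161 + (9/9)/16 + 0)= 358930605093747/2246240192000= 159.79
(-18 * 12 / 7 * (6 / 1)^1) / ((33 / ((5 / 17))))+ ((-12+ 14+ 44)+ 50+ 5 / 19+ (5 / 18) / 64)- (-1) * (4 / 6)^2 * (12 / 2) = 2787323459 / 28651392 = 97.28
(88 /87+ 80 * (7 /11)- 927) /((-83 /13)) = 137.06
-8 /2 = -4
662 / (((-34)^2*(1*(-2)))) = -331 / 1156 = -0.29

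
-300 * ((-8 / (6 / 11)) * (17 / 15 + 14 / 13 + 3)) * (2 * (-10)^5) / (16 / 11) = -3152205128.21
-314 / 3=-104.67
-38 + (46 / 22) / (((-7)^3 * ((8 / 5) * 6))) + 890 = 154300493 / 181104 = 852.00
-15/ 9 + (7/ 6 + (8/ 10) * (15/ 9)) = 5/ 6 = 0.83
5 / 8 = 0.62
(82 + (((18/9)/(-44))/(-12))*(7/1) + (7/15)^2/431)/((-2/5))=-700002187/3413520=-205.07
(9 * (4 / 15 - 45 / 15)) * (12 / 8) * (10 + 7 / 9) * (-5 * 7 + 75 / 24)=202827 / 16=12676.69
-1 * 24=-24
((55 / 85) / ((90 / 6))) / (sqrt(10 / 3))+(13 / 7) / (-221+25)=-13 / 1372+11 * sqrt(30) / 2550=0.01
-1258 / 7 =-179.71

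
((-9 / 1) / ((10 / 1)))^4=6561 / 10000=0.66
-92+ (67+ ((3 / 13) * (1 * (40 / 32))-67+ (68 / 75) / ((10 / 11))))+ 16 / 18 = -5254781 / 58500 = -89.83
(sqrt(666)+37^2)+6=3 *sqrt(74)+1375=1400.81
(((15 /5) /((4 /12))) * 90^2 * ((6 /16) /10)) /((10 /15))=4100.62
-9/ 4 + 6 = 15/ 4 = 3.75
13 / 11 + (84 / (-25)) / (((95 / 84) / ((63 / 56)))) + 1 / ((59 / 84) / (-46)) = -104277137 / 1541375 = -67.65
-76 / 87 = -0.87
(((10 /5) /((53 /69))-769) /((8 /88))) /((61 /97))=-43340473 /3233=-13405.65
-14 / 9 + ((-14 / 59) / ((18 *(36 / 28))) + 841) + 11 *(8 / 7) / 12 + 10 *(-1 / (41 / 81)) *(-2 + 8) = 990200578 / 1371573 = 721.95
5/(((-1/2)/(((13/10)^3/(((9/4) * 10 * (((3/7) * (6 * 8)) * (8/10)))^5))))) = -36924979/11699707008201523200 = -0.00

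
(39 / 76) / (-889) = -39 / 67564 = -0.00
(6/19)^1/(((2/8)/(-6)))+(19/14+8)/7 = -11623/1862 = -6.24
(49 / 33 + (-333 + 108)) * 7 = -51632 / 33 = -1564.61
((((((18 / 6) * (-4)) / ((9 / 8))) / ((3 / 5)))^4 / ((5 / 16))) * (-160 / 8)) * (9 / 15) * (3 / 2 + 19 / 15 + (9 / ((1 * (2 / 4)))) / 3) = -220620390400 / 6561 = -33626031.15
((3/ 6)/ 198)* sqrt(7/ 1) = sqrt(7)/ 396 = 0.01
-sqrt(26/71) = -sqrt(1846)/71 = -0.61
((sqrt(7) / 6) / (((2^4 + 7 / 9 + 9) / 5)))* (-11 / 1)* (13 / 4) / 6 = -715* sqrt(7) / 3712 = -0.51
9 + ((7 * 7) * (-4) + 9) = -178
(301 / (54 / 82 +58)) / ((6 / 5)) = 12341 / 2886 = 4.28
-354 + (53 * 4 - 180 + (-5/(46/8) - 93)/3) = -24377/69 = -353.29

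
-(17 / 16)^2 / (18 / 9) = -289 / 512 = -0.56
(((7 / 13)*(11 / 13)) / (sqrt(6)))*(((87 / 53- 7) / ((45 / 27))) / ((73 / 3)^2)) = -98406*sqrt(6) / 238659265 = -0.00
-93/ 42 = -2.21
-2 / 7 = -0.29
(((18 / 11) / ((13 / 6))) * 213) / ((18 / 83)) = 106074 / 143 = 741.78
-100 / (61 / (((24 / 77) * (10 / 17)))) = -24000 / 79849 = -0.30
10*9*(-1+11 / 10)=9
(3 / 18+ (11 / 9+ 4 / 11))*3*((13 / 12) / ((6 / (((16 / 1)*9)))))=4511 / 33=136.70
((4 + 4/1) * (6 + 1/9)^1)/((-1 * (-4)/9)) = 110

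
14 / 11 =1.27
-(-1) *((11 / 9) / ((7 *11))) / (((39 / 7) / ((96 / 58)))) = 16 / 3393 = 0.00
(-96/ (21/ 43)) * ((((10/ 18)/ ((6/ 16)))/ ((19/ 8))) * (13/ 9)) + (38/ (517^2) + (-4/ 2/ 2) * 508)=-5918368475146/ 8638513191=-685.11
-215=-215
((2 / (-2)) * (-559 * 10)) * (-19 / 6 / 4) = -53105 / 12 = -4425.42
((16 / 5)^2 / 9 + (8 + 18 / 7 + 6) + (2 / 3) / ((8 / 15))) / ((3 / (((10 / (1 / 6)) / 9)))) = 119443 / 2835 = 42.13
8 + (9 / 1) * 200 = 1808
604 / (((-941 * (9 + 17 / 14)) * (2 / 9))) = -0.28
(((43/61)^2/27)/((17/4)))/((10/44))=162712/8539695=0.02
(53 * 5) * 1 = 265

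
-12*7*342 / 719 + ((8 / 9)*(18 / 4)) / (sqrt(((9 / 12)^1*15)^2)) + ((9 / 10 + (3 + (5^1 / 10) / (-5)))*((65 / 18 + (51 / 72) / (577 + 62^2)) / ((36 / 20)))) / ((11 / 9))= -38177521403 / 1144331640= -33.36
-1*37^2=-1369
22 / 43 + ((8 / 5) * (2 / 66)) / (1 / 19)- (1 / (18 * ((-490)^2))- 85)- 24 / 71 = 12495715674137 / 145139009400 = 86.09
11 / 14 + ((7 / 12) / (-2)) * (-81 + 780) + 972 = 43059 / 56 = 768.91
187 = 187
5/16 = 0.31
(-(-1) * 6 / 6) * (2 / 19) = 2 / 19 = 0.11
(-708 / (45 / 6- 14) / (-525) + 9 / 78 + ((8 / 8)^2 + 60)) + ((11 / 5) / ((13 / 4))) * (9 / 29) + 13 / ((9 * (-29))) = 72521521 / 1187550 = 61.07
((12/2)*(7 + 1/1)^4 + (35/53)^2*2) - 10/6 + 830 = 25405.21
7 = 7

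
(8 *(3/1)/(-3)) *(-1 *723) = 5784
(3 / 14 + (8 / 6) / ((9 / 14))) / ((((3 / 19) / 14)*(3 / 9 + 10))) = 16435 / 837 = 19.64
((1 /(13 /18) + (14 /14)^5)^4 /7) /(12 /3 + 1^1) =923521 /999635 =0.92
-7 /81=-0.09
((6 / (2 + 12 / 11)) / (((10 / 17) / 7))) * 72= 8316 / 5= 1663.20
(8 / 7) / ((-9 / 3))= -8 / 21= -0.38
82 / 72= 41 / 36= 1.14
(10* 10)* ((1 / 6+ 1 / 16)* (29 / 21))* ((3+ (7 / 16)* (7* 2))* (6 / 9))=582175 / 3024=192.52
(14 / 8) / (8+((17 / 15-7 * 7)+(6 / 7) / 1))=-735 / 16384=-0.04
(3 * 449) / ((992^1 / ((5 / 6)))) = 2245 / 1984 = 1.13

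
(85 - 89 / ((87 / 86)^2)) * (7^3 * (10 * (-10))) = 510349700 / 7569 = 67426.30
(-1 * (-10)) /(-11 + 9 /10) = -100 /101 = -0.99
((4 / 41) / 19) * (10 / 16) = 5 / 1558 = 0.00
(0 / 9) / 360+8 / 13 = 8 / 13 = 0.62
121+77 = 198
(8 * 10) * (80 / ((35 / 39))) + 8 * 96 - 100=7799.43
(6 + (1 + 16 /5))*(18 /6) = 153 /5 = 30.60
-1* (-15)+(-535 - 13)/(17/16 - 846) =211553/13519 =15.65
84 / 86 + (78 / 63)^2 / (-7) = 100586 / 132741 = 0.76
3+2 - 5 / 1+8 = 8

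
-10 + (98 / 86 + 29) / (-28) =-3334 / 301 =-11.08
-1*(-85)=85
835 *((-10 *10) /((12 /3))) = -20875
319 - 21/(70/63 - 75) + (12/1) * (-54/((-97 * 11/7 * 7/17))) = 33410764/101365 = 329.61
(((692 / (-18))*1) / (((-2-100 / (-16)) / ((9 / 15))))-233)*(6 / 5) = -121598 / 425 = -286.11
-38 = -38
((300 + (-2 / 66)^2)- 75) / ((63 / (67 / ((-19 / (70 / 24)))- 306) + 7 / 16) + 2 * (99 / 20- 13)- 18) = -1413564795040 / 212735528181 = -6.64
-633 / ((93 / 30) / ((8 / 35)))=-10128 / 217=-46.67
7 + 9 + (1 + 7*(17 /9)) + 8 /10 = 1396 /45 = 31.02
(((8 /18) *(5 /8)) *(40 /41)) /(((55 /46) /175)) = 161000 /4059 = 39.66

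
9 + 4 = 13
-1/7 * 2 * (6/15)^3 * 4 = -64/875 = -0.07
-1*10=-10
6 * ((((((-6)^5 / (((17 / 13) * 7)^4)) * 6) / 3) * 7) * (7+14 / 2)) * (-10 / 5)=10660336128 / 4092529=2604.83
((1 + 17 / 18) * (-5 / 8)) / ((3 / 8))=-175 / 54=-3.24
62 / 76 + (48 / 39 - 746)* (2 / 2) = -367513 / 494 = -743.95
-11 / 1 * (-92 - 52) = 1584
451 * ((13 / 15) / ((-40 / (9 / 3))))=-29.32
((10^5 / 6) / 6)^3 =21433470507.54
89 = 89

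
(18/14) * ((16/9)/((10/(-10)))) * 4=-64/7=-9.14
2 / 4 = 1 / 2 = 0.50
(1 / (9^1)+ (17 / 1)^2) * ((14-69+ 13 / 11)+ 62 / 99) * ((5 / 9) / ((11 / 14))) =-959149240 / 88209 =-10873.60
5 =5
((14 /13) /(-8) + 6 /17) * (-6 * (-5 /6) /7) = 965 /6188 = 0.16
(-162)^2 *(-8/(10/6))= -629856/5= -125971.20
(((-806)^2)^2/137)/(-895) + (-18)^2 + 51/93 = -13081601277861/3801065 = -3441562.11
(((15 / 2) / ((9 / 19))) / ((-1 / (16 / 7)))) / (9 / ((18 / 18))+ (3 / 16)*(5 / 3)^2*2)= -6080 / 1687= -3.60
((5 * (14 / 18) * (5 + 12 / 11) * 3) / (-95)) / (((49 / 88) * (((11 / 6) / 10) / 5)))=-53600 / 1463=-36.64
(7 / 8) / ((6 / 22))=77 / 24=3.21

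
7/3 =2.33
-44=-44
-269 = -269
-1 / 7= -0.14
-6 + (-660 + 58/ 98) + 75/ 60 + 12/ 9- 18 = -400325/ 588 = -680.82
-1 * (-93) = 93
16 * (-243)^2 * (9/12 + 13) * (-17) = -220843260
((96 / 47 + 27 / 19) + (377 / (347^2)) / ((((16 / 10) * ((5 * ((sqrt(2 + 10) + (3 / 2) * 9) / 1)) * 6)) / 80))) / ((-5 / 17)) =-1437359914893 / 122041143995 + 51272 * sqrt(3) / 245995587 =-11.78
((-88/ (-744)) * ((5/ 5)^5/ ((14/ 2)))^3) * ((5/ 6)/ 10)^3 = 0.00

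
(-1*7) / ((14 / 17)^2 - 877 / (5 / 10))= 2023 / 506710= 0.00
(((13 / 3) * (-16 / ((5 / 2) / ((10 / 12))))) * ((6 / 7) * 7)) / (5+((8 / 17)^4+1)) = -22.92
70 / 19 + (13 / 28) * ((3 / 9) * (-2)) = 3.37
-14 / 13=-1.08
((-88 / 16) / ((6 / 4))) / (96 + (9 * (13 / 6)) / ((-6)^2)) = -88 / 2317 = -0.04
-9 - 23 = -32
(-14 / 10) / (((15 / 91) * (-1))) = 637 / 75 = 8.49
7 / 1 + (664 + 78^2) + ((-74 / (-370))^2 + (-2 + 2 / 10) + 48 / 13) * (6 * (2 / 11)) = 24156661 / 3575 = 6757.11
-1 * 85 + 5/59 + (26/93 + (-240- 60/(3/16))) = -3537116/5487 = -644.64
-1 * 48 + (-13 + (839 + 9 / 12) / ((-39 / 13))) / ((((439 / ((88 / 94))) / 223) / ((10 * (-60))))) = 1723468616 / 20633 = 83529.72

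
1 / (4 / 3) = 3 / 4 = 0.75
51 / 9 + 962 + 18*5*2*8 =7223 / 3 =2407.67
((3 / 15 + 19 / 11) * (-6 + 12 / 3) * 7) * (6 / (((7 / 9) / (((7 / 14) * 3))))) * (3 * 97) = -4997052 / 55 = -90855.49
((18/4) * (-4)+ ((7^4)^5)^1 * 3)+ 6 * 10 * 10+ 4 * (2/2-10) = 239376798892836549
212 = 212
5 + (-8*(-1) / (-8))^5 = 4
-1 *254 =-254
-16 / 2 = -8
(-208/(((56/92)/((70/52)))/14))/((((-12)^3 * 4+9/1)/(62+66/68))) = 6894020/117351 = 58.75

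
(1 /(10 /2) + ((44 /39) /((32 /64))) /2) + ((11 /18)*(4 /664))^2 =770804297 /580329360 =1.33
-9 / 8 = -1.12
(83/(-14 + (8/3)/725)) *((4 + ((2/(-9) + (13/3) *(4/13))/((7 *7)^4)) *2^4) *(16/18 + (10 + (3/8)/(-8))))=-19497355306050875/75812575122144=-257.18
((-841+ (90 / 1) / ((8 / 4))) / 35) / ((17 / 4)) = -3184 / 595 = -5.35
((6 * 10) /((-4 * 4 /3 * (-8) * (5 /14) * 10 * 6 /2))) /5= 21 /800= 0.03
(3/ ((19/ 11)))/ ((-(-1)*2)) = 33/ 38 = 0.87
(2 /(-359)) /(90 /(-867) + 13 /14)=-8092 /1197983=-0.01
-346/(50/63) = -10899/25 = -435.96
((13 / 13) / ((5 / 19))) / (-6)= -19 / 30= -0.63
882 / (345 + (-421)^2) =0.00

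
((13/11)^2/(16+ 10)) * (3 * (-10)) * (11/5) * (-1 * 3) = 117/11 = 10.64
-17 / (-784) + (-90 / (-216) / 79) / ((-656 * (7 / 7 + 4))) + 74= 2255626595 / 30472512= 74.02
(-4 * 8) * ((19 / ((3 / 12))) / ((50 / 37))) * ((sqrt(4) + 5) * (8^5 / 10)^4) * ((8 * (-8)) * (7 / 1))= 10166959889713166792261632 / 15625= 650685432941642674704.74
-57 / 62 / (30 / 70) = -133 / 62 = -2.15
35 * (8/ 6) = 140/ 3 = 46.67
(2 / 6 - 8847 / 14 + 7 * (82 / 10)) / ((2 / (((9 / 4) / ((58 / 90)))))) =-3255687 / 3248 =-1002.37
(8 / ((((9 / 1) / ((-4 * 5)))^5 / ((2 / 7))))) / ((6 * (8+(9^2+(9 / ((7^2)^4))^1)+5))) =-21082700800000 / 95994418652541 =-0.22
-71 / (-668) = 71 / 668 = 0.11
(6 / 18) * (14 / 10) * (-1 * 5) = -7 / 3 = -2.33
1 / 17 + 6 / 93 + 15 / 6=2765 / 1054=2.62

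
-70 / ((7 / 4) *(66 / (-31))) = 620 / 33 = 18.79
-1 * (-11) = 11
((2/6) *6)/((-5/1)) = -2/5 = -0.40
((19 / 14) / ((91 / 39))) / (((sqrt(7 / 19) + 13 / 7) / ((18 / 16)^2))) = 380133 / 856576 - 1539 * sqrt(133) / 122368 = 0.30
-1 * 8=-8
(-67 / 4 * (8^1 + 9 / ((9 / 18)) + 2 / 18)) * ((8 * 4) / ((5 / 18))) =-50384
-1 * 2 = -2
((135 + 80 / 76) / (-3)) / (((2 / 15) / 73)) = -943525 / 38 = -24829.61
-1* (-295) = 295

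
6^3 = 216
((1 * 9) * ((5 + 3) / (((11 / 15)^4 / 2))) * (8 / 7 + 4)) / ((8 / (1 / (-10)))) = -3280500 / 102487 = -32.01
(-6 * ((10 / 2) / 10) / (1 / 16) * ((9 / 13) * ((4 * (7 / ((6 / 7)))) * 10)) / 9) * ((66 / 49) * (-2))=42240 / 13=3249.23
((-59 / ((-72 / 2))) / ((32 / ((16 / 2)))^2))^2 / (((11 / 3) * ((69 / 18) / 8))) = 3481 / 582912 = 0.01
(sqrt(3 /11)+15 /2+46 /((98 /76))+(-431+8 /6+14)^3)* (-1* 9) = 190031315617 /294 - 9* sqrt(33) /11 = 646365014.41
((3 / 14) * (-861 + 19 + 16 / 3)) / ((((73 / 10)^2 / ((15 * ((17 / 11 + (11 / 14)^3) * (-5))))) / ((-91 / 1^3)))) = -1874868815625 / 40212634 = -46623.87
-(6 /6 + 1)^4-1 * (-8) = -8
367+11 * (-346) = -3439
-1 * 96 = -96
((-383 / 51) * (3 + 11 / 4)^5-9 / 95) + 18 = -234097507031 / 4961280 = -47184.90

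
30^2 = 900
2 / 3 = 0.67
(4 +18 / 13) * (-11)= -770 / 13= -59.23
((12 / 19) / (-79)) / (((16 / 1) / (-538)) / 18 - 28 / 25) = 181575 / 25474972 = 0.01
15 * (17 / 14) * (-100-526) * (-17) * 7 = 1356855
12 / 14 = 6 / 7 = 0.86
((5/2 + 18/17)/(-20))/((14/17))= -121/560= -0.22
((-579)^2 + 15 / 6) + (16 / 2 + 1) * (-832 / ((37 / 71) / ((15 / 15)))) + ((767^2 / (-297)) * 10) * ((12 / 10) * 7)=1131792769 / 7326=154489.87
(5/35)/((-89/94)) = -0.15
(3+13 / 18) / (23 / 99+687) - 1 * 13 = -1768199 / 136072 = -12.99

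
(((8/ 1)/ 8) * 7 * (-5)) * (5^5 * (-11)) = 1203125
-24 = -24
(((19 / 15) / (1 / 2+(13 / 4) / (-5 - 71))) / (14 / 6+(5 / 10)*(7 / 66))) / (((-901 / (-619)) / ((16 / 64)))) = 39328784 / 197251425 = 0.20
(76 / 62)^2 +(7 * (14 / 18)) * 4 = 201352 / 8649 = 23.28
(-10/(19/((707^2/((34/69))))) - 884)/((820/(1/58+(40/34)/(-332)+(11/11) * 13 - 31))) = 254257228126831/21675612680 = 11730.11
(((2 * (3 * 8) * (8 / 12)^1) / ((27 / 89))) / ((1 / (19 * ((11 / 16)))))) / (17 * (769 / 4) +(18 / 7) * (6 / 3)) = 1041656 / 2474685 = 0.42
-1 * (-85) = 85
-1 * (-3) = 3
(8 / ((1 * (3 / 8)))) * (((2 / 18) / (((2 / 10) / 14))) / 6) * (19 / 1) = 42560 / 81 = 525.43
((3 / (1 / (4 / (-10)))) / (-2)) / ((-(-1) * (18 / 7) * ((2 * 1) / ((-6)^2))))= 4.20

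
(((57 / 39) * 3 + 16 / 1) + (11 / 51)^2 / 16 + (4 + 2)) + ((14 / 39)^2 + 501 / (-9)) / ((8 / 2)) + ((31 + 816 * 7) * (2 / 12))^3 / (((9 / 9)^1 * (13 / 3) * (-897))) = -109476326938301 / 485284176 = -225592.20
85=85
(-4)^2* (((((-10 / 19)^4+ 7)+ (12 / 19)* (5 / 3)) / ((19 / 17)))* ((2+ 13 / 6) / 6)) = 1801025900 / 22284891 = 80.82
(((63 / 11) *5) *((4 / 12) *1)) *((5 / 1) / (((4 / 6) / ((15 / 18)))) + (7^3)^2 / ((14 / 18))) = 5775735 / 4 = 1443933.75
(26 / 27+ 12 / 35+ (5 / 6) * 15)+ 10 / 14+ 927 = 941.52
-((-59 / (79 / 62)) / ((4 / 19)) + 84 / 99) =1142359 / 5214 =219.09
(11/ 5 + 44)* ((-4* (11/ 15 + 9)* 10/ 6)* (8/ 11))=-32704/ 15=-2180.27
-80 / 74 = -40 / 37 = -1.08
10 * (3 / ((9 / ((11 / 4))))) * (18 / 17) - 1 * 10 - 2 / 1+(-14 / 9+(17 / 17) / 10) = -5737 / 1530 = -3.75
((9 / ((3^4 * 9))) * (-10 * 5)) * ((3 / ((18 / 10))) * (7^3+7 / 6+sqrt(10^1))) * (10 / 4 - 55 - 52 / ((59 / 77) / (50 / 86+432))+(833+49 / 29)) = 175193806375 * sqrt(10) / 5959413+6131783223125 / 606042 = 10210717.03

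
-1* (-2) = 2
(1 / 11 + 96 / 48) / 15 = 23 / 165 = 0.14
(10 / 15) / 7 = 2 / 21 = 0.10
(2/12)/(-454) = -1/2724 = -0.00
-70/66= -35/33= -1.06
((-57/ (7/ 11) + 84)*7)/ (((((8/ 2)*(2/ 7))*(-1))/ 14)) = 1911/ 4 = 477.75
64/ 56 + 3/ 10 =101/ 70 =1.44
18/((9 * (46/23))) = 1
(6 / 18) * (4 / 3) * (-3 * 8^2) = -256 / 3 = -85.33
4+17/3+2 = 35/3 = 11.67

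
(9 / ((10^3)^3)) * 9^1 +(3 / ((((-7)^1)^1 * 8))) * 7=-374999919 / 1000000000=-0.37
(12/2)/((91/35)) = 30/13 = 2.31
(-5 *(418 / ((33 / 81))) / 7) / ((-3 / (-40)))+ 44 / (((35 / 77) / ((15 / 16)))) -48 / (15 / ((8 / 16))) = -1355519 / 140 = -9682.28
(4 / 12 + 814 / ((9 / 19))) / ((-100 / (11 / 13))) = -170159 / 11700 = -14.54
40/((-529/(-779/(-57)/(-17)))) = 1640/26979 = 0.06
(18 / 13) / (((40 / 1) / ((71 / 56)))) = 639 / 14560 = 0.04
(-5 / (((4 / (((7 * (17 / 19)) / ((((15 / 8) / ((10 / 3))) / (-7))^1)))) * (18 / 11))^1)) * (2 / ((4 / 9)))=45815 / 171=267.92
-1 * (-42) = 42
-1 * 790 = -790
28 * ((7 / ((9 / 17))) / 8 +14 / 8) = 95.28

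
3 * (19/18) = 19/6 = 3.17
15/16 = 0.94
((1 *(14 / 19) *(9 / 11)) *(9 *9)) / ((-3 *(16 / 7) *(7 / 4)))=-1701 / 418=-4.07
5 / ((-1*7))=-5 / 7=-0.71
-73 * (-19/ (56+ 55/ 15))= 4161/ 179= 23.25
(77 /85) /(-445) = -77 /37825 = -0.00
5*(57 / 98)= 285 / 98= 2.91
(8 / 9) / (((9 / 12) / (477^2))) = 269664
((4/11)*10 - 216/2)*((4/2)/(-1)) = 2296/11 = 208.73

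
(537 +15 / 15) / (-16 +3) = -538 / 13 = -41.38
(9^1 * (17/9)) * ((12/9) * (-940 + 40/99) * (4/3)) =-25301440/891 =-28396.68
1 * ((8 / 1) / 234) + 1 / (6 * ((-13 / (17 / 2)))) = -35 / 468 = -0.07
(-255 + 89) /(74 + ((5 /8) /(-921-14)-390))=248336 /472737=0.53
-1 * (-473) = 473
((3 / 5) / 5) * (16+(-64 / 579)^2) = 5367952 / 2793675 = 1.92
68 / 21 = 3.24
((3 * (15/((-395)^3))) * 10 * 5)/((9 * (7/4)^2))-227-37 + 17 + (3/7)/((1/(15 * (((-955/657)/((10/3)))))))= -881106550299/3527201006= -249.80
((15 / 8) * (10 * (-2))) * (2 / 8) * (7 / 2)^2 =-114.84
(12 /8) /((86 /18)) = 27 /86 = 0.31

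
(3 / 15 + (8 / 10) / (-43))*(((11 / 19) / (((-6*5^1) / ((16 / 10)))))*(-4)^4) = -1.43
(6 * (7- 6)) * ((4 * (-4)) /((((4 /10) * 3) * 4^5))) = -5 /64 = -0.08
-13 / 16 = -0.81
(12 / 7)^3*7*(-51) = -88128 / 49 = -1798.53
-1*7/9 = -0.78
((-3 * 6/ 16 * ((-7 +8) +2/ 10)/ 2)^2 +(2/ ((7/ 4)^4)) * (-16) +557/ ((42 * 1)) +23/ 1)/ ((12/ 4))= 383840587/ 34574400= 11.10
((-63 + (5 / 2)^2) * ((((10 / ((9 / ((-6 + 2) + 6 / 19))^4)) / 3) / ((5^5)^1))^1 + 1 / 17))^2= 339394872500098384090801 / 30424904099369473554576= 11.16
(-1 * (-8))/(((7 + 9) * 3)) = 0.17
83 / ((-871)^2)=83 / 758641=0.00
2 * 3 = 6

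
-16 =-16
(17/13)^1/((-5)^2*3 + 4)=17/1027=0.02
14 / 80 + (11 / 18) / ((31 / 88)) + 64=735553 / 11160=65.91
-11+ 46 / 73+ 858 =61877 / 73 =847.63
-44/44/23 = -1/23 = -0.04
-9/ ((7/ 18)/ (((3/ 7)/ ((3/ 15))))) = -2430/ 49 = -49.59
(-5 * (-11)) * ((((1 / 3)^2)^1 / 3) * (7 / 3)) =385 / 81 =4.75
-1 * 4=-4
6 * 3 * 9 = 162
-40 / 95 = -8 / 19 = -0.42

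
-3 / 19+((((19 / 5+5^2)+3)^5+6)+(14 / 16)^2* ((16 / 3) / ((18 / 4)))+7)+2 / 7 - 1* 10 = 32518885.57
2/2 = 1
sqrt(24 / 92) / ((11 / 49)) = 49*sqrt(138) / 253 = 2.28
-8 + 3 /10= -77 /10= -7.70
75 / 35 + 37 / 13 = 454 / 91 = 4.99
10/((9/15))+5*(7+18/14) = 1220/21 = 58.10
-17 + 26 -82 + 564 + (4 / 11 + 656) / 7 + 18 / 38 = 856206 / 1463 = 585.24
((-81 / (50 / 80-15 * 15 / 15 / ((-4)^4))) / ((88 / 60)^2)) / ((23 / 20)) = -4665600 / 80707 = -57.81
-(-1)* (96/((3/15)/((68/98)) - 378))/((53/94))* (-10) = 4.51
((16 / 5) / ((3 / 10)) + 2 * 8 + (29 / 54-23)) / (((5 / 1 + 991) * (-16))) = -227 / 860544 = -0.00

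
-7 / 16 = -0.44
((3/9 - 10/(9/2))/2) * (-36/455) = 34/455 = 0.07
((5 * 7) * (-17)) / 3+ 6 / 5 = -2957 / 15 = -197.13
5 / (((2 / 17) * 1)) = 85 / 2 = 42.50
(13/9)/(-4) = -13/36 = -0.36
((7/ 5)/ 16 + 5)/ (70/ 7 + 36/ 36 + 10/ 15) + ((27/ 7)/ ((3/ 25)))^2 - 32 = 1001.60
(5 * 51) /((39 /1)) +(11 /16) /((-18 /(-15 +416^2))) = -24720383 /3744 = -6602.67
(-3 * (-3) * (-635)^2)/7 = 3629025/7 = 518432.14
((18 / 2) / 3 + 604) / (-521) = -607 / 521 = -1.17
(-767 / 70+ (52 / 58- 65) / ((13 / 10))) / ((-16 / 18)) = 1101087 / 16240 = 67.80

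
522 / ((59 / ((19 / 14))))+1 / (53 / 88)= 299171 / 21889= 13.67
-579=-579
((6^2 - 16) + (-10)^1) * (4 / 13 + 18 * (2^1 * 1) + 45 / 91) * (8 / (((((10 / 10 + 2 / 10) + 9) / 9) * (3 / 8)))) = 630400 / 91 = 6927.47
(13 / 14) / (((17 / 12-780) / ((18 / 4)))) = -0.01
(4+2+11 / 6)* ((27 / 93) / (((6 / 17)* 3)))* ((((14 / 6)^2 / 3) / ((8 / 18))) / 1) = 39151 / 4464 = 8.77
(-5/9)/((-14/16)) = 40/63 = 0.63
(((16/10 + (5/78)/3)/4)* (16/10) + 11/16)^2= 1.79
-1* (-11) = 11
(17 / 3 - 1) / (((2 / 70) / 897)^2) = 4599681450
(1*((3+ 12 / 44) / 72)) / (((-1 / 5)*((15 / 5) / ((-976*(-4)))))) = -9760 / 33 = -295.76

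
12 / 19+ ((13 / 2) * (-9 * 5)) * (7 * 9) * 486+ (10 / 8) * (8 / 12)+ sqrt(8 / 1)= -1020957043 / 114+ 2 * sqrt(2)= -8955760.71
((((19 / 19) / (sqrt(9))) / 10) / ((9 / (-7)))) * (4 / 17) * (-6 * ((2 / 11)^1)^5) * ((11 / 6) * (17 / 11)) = 0.00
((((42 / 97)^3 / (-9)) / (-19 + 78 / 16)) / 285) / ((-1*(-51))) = 21952 / 499674777405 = 0.00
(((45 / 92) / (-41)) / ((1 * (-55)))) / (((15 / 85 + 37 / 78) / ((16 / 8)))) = 5967 / 8951899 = 0.00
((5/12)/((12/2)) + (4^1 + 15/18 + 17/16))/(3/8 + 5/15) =859/102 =8.42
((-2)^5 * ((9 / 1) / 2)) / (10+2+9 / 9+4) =-144 / 17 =-8.47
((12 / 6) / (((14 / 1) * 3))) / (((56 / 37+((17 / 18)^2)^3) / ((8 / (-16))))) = -209742048 / 19584422179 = -0.01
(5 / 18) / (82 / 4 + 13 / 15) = 0.01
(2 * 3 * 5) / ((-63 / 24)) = -80 / 7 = -11.43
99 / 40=2.48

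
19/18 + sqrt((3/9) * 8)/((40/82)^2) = 19/18 + 1681 * sqrt(6)/600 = 7.92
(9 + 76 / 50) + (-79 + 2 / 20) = -3419 / 50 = -68.38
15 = 15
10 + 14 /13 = 144 /13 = 11.08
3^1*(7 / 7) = 3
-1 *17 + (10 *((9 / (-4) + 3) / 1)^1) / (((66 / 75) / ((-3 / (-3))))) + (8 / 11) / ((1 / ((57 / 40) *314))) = 69727 / 220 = 316.94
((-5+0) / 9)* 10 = -50 / 9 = -5.56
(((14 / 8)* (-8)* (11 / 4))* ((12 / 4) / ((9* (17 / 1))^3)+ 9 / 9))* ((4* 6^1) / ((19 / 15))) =-729.47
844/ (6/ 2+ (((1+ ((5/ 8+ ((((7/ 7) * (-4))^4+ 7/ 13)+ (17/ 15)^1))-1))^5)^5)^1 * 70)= 5681426668204254456156330744028929973092604511441695801344000000000000000000000000/ 946647796356212417636694792947185283009443893925423629013572151026416720438068921292326132262097665391950721779719629483670464697119539460601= 0.00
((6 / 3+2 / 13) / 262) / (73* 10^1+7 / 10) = 140 / 12443821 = 0.00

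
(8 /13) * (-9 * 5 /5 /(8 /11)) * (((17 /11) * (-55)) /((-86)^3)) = -8415 /8268728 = -0.00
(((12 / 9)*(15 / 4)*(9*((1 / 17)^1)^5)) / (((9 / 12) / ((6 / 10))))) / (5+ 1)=6 / 1419857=0.00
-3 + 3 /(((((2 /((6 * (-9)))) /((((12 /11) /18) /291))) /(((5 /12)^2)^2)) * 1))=-3688177 /1229184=-3.00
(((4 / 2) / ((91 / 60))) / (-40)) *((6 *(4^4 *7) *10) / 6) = -7680 / 13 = -590.77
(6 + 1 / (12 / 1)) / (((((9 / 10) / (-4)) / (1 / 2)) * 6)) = -365 / 162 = -2.25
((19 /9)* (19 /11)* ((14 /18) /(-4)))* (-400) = 252700 /891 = 283.61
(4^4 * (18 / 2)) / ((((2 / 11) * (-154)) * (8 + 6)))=-288 / 49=-5.88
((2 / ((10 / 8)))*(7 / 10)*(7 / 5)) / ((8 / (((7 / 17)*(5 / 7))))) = 49 / 850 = 0.06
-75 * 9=-675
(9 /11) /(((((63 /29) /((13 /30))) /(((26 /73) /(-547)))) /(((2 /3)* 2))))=-19604 /138360915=-0.00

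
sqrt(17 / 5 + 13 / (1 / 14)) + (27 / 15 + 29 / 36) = 469 / 180 + 3 * sqrt(515) / 5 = 16.22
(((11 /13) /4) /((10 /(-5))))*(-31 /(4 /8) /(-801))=-341 /41652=-0.01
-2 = -2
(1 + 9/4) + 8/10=81/20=4.05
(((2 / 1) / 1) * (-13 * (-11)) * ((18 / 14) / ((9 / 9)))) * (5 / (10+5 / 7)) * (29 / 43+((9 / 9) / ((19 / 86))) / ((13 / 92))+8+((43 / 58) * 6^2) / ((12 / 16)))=13091.88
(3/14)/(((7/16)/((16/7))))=384/343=1.12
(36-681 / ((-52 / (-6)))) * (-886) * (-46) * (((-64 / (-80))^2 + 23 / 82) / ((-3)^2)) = -57679929 / 325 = -177476.70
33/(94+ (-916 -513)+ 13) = -33/1322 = -0.02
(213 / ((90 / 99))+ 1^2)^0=1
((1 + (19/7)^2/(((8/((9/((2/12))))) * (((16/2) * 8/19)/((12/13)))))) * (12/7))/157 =1789041/11201008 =0.16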